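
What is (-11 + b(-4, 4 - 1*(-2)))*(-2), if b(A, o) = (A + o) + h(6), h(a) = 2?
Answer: 14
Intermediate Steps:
b(A, o) = 2 + A + o (b(A, o) = (A + o) + 2 = 2 + A + o)
(-11 + b(-4, 4 - 1*(-2)))*(-2) = (-11 + (2 - 4 + (4 - 1*(-2))))*(-2) = (-11 + (2 - 4 + (4 + 2)))*(-2) = (-11 + (2 - 4 + 6))*(-2) = (-11 + 4)*(-2) = -7*(-2) = 14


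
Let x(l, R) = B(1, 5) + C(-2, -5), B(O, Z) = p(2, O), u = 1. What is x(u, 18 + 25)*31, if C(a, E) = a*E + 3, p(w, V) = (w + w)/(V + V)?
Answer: 465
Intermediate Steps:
p(w, V) = w/V (p(w, V) = (2*w)/((2*V)) = (2*w)*(1/(2*V)) = w/V)
C(a, E) = 3 + E*a (C(a, E) = E*a + 3 = 3 + E*a)
B(O, Z) = 2/O
x(l, R) = 15 (x(l, R) = 2/1 + (3 - 5*(-2)) = 2*1 + (3 + 10) = 2 + 13 = 15)
x(u, 18 + 25)*31 = 15*31 = 465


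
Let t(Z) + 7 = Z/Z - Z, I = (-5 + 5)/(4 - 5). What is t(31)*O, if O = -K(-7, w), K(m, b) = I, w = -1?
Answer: 0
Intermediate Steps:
I = 0 (I = 0/(-1) = 0*(-1) = 0)
K(m, b) = 0
t(Z) = -6 - Z (t(Z) = -7 + (Z/Z - Z) = -7 + (1 - Z) = -6 - Z)
O = 0 (O = -1*0 = 0)
t(31)*O = (-6 - 1*31)*0 = (-6 - 31)*0 = -37*0 = 0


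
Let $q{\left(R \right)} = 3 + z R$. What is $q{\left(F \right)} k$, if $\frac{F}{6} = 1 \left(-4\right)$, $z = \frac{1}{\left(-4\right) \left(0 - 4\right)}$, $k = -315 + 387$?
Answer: $108$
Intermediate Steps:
$k = 72$
$z = \frac{1}{16}$ ($z = \frac{1}{\left(-4\right) \left(-4\right)} = \frac{1}{16} \approx 0.0625$)
$F = -24$ ($F = 6 \cdot 1 \left(-4\right) = 6 \left(-4\right) = -24$)
$q{\left(R \right)} = 3 + \frac{R}{16}$
$q{\left(F \right)} k = \left(3 + \frac{1}{16} \left(-24\right)\right) 72 = \left(3 - \frac{3}{2}\right) 72 = \frac{3}{2} \cdot 72 = 108$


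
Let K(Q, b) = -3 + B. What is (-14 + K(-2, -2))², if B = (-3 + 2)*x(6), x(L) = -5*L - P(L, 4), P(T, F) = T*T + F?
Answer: 2809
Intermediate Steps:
P(T, F) = F + T² (P(T, F) = T² + F = F + T²)
x(L) = -4 - L² - 5*L (x(L) = -5*L - (4 + L²) = -5*L + (-4 - L²) = -4 - L² - 5*L)
B = 70 (B = (-3 + 2)*(-4 - 1*6² - 5*6) = -(-4 - 1*36 - 30) = -(-4 - 36 - 30) = -1*(-70) = 70)
K(Q, b) = 67 (K(Q, b) = -3 + 70 = 67)
(-14 + K(-2, -2))² = (-14 + 67)² = 53² = 2809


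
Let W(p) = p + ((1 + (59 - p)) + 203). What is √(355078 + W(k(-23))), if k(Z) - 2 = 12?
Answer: √355341 ≈ 596.10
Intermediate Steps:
k(Z) = 14 (k(Z) = 2 + 12 = 14)
W(p) = 263 (W(p) = p + ((60 - p) + 203) = p + (263 - p) = 263)
√(355078 + W(k(-23))) = √(355078 + 263) = √355341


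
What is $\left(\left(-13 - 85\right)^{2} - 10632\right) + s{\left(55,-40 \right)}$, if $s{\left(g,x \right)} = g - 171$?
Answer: $-1144$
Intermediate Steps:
$s{\left(g,x \right)} = -171 + g$
$\left(\left(-13 - 85\right)^{2} - 10632\right) + s{\left(55,-40 \right)} = \left(\left(-13 - 85\right)^{2} - 10632\right) + \left(-171 + 55\right) = \left(\left(-98\right)^{2} - 10632\right) - 116 = \left(9604 - 10632\right) - 116 = -1028 - 116 = -1144$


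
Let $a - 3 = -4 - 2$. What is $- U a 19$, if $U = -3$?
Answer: $-171$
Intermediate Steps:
$a = -3$ ($a = 3 - 6 = -3$)
$- U a 19 = - \left(-3\right) \left(-3\right) 19 = - 9 \cdot 19 = \left(-1\right) 171 = -171$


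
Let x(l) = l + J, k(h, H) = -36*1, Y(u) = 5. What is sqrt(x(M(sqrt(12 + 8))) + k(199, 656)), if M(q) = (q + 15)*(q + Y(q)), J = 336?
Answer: sqrt(395 + 40*sqrt(5)) ≈ 22.010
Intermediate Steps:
M(q) = (5 + q)*(15 + q) (M(q) = (q + 15)*(q + 5) = (15 + q)*(5 + q) = (5 + q)*(15 + q))
k(h, H) = -36
x(l) = 336 + l (x(l) = l + 336 = 336 + l)
sqrt(x(M(sqrt(12 + 8))) + k(199, 656)) = sqrt((336 + (75 + (sqrt(12 + 8))**2 + 20*sqrt(12 + 8))) - 36) = sqrt((336 + (75 + (sqrt(20))**2 + 20*sqrt(20))) - 36) = sqrt((336 + (75 + (2*sqrt(5))**2 + 20*(2*sqrt(5)))) - 36) = sqrt((336 + (75 + 20 + 40*sqrt(5))) - 36) = sqrt((336 + (95 + 40*sqrt(5))) - 36) = sqrt((431 + 40*sqrt(5)) - 36) = sqrt(395 + 40*sqrt(5))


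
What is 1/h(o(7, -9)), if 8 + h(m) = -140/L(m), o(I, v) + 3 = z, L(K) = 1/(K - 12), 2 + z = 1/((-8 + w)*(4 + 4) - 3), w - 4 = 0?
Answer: 1/2376 ≈ 0.00042088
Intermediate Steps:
w = 4 (w = 4 + 0 = 4)
z = -71/35 (z = -2 + 1/((-8 + 4)*(4 + 4) - 3) = -2 + 1/(-4*8 - 3) = -2 + 1/(-32 - 3) = -2 + 1/(-35) = -2 - 1/35 = -71/35 ≈ -2.0286)
L(K) = 1/(-12 + K)
o(I, v) = -176/35 (o(I, v) = -3 - 71/35 = -176/35)
h(m) = 1672 - 140*m (h(m) = -8 - (-1680 + 140*m) = -8 - 140*(-12 + m) = -8 + (1680 - 140*m) = 1672 - 140*m)
1/h(o(7, -9)) = 1/(1672 - 140*(-176/35)) = 1/(1672 + 704) = 1/2376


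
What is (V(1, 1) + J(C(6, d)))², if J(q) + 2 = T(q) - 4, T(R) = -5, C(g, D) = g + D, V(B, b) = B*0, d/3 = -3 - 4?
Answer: 121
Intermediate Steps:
d = -21 (d = 3*(-3 - 4) = 3*(-7) = -21)
V(B, b) = 0
C(g, D) = D + g
J(q) = -11 (J(q) = -2 + (-5 - 4) = -2 - 9 = -11)
(V(1, 1) + J(C(6, d)))² = (0 - 11)² = (-11)² = 121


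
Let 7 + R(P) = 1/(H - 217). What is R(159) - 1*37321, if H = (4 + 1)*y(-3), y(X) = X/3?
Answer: -8286817/222 ≈ -37328.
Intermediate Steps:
y(X) = X/3 (y(X) = X*(⅓) = X/3)
H = -5 (H = (4 + 1)*((⅓)*(-3)) = 5*(-1) = -5)
R(P) = -1555/222 (R(P) = -7 + 1/(-5 - 217) = -7 + 1/(-222) = -7 - 1/222 = -1555/222)
R(159) - 1*37321 = -1555/222 - 1*37321 = -1555/222 - 37321 = -8286817/222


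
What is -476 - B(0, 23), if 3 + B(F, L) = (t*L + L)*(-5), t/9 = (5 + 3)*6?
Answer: 49322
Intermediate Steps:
t = 432 (t = 9*((5 + 3)*6) = 9*(8*6) = 9*48 = 432)
B(F, L) = -3 - 2165*L (B(F, L) = -3 + (432*L + L)*(-5) = -3 + (433*L)*(-5) = -3 - 2165*L)
-476 - B(0, 23) = -476 - (-3 - 2165*23) = -476 - (-3 - 49795) = -476 - 1*(-49798) = -476 + 49798 = 49322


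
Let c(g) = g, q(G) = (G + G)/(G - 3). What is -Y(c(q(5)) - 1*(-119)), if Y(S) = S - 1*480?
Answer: 356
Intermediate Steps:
q(G) = 2*G/(-3 + G) (q(G) = (2*G)/(-3 + G) = 2*G/(-3 + G))
Y(S) = -480 + S (Y(S) = S - 480 = -480 + S)
-Y(c(q(5)) - 1*(-119)) = -(-480 + (2*5/(-3 + 5) - 1*(-119))) = -(-480 + (2*5/2 + 119)) = -(-480 + (2*5*(½) + 119)) = -(-480 + (5 + 119)) = -(-480 + 124) = -1*(-356) = 356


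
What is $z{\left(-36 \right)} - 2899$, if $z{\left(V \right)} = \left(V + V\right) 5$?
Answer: $-3259$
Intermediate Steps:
$z{\left(V \right)} = 10 V$ ($z{\left(V \right)} = 2 V 5 = 10 V$)
$z{\left(-36 \right)} - 2899 = 10 \left(-36\right) - 2899 = -360 - 2899 = -3259$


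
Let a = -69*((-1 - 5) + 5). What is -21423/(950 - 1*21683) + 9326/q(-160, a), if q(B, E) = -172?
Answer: -31611867/594346 ≈ -53.188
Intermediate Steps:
a = 69 (a = -69*(-6 + 5) = -69*(-1) = 69)
-21423/(950 - 1*21683) + 9326/q(-160, a) = -21423/(950 - 1*21683) + 9326/(-172) = -21423/(950 - 21683) + 9326*(-1/172) = -21423/(-20733) - 4663/86 = -21423*(-1/20733) - 4663/86 = 7141/6911 - 4663/86 = -31611867/594346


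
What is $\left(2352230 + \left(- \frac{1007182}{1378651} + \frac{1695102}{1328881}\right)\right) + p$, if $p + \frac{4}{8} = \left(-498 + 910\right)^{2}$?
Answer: $\frac{9240831272627116977}{3664126239062} \approx 2.522 \cdot 10^{6}$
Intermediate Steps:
$p = \frac{339487}{2}$ ($p = - \frac{1}{2} + \left(-498 + 910\right)^{2} = - \frac{1}{2} + 412^{2} = - \frac{1}{2} + 169744 = \frac{339487}{2} \approx 1.6974 \cdot 10^{5}$)
$\left(2352230 + \left(- \frac{1007182}{1378651} + \frac{1695102}{1328881}\right)\right) + p = \left(2352230 + \left(- \frac{1007182}{1378651} + \frac{1695102}{1328881}\right)\right) + \frac{339487}{2} = \left(2352230 + \frac{998529044060}{1832063119531}\right) + \frac{339487}{2} = \frac{4309434830183448190}{1832063119531} + \frac{339487}{2} = \frac{9240831272627116977}{3664126239062}$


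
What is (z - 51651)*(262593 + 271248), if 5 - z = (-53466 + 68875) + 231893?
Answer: -159590699268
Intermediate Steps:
z = -247297 (z = 5 - ((-53466 + 68875) + 231893) = 5 - (15409 + 231893) = 5 - 1*247302 = 5 - 247302 = -247297)
(z - 51651)*(262593 + 271248) = (-247297 - 51651)*(262593 + 271248) = -298948*533841 = -159590699268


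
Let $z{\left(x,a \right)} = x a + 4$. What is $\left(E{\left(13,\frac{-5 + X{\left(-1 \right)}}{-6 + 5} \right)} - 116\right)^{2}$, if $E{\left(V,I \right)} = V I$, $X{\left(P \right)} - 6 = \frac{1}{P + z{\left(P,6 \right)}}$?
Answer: $\frac{139876}{9} \approx 15542.0$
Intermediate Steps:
$z{\left(x,a \right)} = 4 + a x$ ($z{\left(x,a \right)} = a x + 4 = 4 + a x$)
$X{\left(P \right)} = 6 + \frac{1}{4 + 7 P}$ ($X{\left(P \right)} = 6 + \frac{1}{P + \left(4 + 6 P\right)} = 6 + \frac{1}{4 + 7 P}$)
$E{\left(V,I \right)} = I V$
$\left(E{\left(13,\frac{-5 + X{\left(-1 \right)}}{-6 + 5} \right)} - 116\right)^{2} = \left(\frac{-5 + \frac{25 + 42 \left(-1\right)}{4 + 7 \left(-1\right)}}{-6 + 5} \cdot 13 - 116\right)^{2} = \left(\frac{-5 + \frac{25 - 42}{4 - 7}}{-1} \cdot 13 - 116\right)^{2} = \left(\left(-5 + \frac{1}{-3} \left(-17\right)\right) \left(-1\right) 13 - 116\right)^{2} = \left(\left(-5 - - \frac{17}{3}\right) \left(-1\right) 13 - 116\right)^{2} = \left(\left(-5 + \frac{17}{3}\right) \left(-1\right) 13 - 116\right)^{2} = \left(\frac{2}{3} \left(-1\right) 13 - 116\right)^{2} = \left(\left(- \frac{2}{3}\right) 13 - 116\right)^{2} = \left(- \frac{26}{3} - 116\right)^{2} = \left(- \frac{374}{3}\right)^{2} = \frac{139876}{9}$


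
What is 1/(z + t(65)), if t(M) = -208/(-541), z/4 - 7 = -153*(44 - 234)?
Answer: 541/62922836 ≈ 8.5978e-6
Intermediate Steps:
z = 116308 (z = 28 + 4*(-153*(44 - 234)) = 28 + 4*(-153*(-190)) = 28 + 4*29070 = 28 + 116280 = 116308)
t(M) = 208/541 (t(M) = -208*(-1/541) = 208/541)
1/(z + t(65)) = 1/(116308 + 208/541) = 1/(62922836/541) = 541/62922836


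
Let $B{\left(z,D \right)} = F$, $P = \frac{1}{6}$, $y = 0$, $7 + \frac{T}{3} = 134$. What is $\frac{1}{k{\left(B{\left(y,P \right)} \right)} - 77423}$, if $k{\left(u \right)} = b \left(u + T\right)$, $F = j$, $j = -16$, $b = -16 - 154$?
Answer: $- \frac{1}{139473} \approx -7.1698 \cdot 10^{-6}$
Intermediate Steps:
$b = -170$
$T = 381$ ($T = -21 + 3 \cdot 134 = -21 + 402 = 381$)
$F = -16$
$P = \frac{1}{6} \approx 0.16667$
$B{\left(z,D \right)} = -16$
$k{\left(u \right)} = -64770 - 170 u$ ($k{\left(u \right)} = - 170 \left(u + 381\right) = - 170 \left(381 + u\right) = -64770 - 170 u$)
$\frac{1}{k{\left(B{\left(y,P \right)} \right)} - 77423} = \frac{1}{\left(-64770 - -2720\right) - 77423} = \frac{1}{\left(-64770 + 2720\right) - 77423} = \frac{1}{-62050 - 77423} = \frac{1}{-139473} = - \frac{1}{139473}$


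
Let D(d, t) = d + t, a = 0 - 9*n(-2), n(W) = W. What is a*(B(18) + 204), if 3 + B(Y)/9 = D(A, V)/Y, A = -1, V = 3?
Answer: 3204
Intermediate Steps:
a = 18 (a = 0 - 9*(-2) = 0 + 18 = 18)
B(Y) = -27 + 18/Y (B(Y) = -27 + 9*((-1 + 3)/Y) = -27 + 9*(2/Y) = -27 + 18/Y)
a*(B(18) + 204) = 18*((-27 + 18/18) + 204) = 18*((-27 + 18*(1/18)) + 204) = 18*((-27 + 1) + 204) = 18*(-26 + 204) = 18*178 = 3204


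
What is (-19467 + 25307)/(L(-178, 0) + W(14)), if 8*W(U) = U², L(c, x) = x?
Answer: 11680/49 ≈ 238.37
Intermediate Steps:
W(U) = U²/8
(-19467 + 25307)/(L(-178, 0) + W(14)) = (-19467 + 25307)/(0 + (⅛)*14²) = 5840/(0 + (⅛)*196) = 5840/(0 + 49/2) = 5840/(49/2) = 5840*(2/49) = 11680/49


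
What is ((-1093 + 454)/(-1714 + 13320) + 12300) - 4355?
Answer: 92209031/11606 ≈ 7944.9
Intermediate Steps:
((-1093 + 454)/(-1714 + 13320) + 12300) - 4355 = (-639/11606 + 12300) - 4355 = 142753161/11606 - 4355 = 92209031/11606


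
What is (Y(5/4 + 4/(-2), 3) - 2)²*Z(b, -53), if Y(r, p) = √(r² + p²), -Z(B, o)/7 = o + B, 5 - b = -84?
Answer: -13671/4 + 756*√17 ≈ -300.68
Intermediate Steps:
b = 89 (b = 5 - 1*(-84) = 5 + 84 = 89)
Z(B, o) = -7*B - 7*o (Z(B, o) = -7*(o + B) = -7*(B + o) = -7*B - 7*o)
Y(r, p) = √(p² + r²)
(Y(5/4 + 4/(-2), 3) - 2)²*Z(b, -53) = (√(3² + (5/4 + 4/(-2))²) - 2)²*(-7*89 - 7*(-53)) = (√(9 + (5*(¼) + 4*(-½))²) - 2)²*(-623 + 371) = (√(9 + (5/4 - 2)²) - 2)²*(-252) = (√(9 + (-¾)²) - 2)²*(-252) = (√(9 + 9/16) - 2)²*(-252) = (√(153/16) - 2)²*(-252) = (3*√17/4 - 2)²*(-252) = (-2 + 3*√17/4)²*(-252) = -252*(-2 + 3*√17/4)²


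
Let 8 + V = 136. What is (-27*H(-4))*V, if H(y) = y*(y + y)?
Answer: -110592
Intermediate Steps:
V = 128 (V = -8 + 136 = 128)
H(y) = 2*y² (H(y) = y*(2*y) = 2*y²)
(-27*H(-4))*V = -54*(-4)²*128 = -54*16*128 = -27*32*128 = -864*128 = -110592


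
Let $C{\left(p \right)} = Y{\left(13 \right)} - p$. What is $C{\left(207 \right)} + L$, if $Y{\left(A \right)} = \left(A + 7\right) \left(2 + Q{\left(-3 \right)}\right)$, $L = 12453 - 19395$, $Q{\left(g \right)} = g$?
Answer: $-7169$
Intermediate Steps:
$L = -6942$
$Y{\left(A \right)} = -7 - A$ ($Y{\left(A \right)} = \left(A + 7\right) \left(2 - 3\right) = \left(7 + A\right) \left(-1\right) = -7 - A$)
$C{\left(p \right)} = -20 - p$ ($C{\left(p \right)} = \left(-7 - 13\right) - p = -20 - p$)
$C{\left(207 \right)} + L = \left(-20 - 207\right) - 6942 = -227 - 6942 = -7169$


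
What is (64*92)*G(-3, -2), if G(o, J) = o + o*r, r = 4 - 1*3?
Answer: -35328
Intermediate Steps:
r = 1 (r = 4 - 3 = 1)
G(o, J) = 2*o (G(o, J) = o + o*1 = o + o = 2*o)
(64*92)*G(-3, -2) = (64*92)*(2*(-3)) = 5888*(-6) = -35328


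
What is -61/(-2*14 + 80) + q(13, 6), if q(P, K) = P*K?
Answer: 3995/52 ≈ 76.827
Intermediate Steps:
q(P, K) = K*P
-61/(-2*14 + 80) + q(13, 6) = -61/(-2*14 + 80) + 6*13 = -61/(-28 + 80) + 78 = -61/52 + 78 = 3995/52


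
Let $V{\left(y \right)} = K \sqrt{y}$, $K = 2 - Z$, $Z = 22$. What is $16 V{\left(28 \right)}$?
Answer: $- 640 \sqrt{7} \approx -1693.3$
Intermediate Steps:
$K = -20$ ($K = 2 - 22 = -20$)
$V{\left(y \right)} = - 20 \sqrt{y}$
$16 V{\left(28 \right)} = 16 \left(- 20 \sqrt{28}\right) = 16 \left(- 20 \cdot 2 \sqrt{7}\right) = 16 \left(- 40 \sqrt{7}\right) = - 640 \sqrt{7}$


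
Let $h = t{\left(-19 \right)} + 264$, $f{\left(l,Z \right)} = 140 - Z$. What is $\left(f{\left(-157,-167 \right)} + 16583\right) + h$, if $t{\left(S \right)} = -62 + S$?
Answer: $17073$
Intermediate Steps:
$h = 183$ ($h = \left(-62 - 19\right) + 264 = -81 + 264 = 183$)
$\left(f{\left(-157,-167 \right)} + 16583\right) + h = \left(\left(140 - -167\right) + 16583\right) + 183 = \left(\left(140 + 167\right) + 16583\right) + 183 = \left(307 + 16583\right) + 183 = 16890 + 183 = 17073$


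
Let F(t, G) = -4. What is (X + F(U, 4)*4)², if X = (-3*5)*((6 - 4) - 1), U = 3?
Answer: 961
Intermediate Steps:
X = -15 (X = -15*(2 - 1) = -15*1 = -15)
(X + F(U, 4)*4)² = (-15 - 4*4)² = (-15 - 16)² = (-31)² = 961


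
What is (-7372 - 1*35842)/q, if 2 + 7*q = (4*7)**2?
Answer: -8897/23 ≈ -386.83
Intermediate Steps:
q = 782/7 (q = -2/7 + (4*7)**2/7 = -2/7 + (1/7)*28**2 = -2/7 + (1/7)*784 = -2/7 + 112 = 782/7 ≈ 111.71)
(-7372 - 1*35842)/q = (-7372 - 1*35842)/(782/7) = (-7372 - 35842)*(7/782) = -43214*7/782 = -8897/23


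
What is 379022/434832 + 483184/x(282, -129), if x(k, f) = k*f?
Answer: -16359650231/1318193208 ≈ -12.411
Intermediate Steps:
x(k, f) = f*k
379022/434832 + 483184/x(282, -129) = 379022/434832 + 483184/((-129*282)) = 379022*(1/434832) + 483184/(-36378) = 189511/217416 + 483184*(-1/36378) = 189511/217416 - 241592/18189 = -16359650231/1318193208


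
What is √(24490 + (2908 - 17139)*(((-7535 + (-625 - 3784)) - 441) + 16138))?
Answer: I*√53384453 ≈ 7306.5*I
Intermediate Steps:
√(24490 + (2908 - 17139)*(((-7535 + (-625 - 3784)) - 441) + 16138)) = √(24490 - 14231*(((-7535 - 4409) - 441) + 16138)) = √(24490 - 14231*((-11944 - 441) + 16138)) = √(24490 - 14231*(-12385 + 16138)) = √(24490 - 14231*3753) = √(24490 - 53408943) = √(-53384453) = I*√53384453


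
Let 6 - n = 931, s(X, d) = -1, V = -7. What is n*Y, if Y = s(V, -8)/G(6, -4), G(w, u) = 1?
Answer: 925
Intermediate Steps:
n = -925 (n = 6 - 1*931 = 6 - 931 = -925)
Y = -1 (Y = -1/1 = -1*1 = -1)
n*Y = -925*(-1) = 925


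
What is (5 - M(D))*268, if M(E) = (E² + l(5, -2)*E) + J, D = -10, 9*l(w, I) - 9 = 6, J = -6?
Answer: -58156/3 ≈ -19385.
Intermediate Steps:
l(w, I) = 5/3 (l(w, I) = 1 + (⅑)*6 = 1 + ⅔ = 5/3)
M(E) = -6 + E² + 5*E/3 (M(E) = (E² + 5*E/3) - 6 = -6 + E² + 5*E/3)
(5 - M(D))*268 = (5 - (-6 + (-10)² + (5/3)*(-10)))*268 = (5 - (-6 + 100 - 50/3))*268 = (5 - 1*232/3)*268 = (5 - 232/3)*268 = -217/3*268 = -58156/3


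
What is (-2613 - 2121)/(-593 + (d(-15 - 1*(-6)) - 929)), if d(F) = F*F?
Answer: 4734/1441 ≈ 3.2852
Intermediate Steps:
d(F) = F²
(-2613 - 2121)/(-593 + (d(-15 - 1*(-6)) - 929)) = (-2613 - 2121)/(-593 + ((-15 - 1*(-6))² - 929)) = -4734/(-593 + ((-15 + 6)² - 929)) = -4734/(-593 + ((-9)² - 929)) = -4734/(-593 + (81 - 929)) = -4734/(-593 - 848) = -4734/(-1441) = -4734*(-1/1441) = 4734/1441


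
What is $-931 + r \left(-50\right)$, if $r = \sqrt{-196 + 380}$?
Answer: $-931 - 100 \sqrt{46} \approx -1609.2$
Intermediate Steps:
$r = 2 \sqrt{46}$ ($r = \sqrt{184} = 2 \sqrt{46} \approx 13.565$)
$-931 + r \left(-50\right) = -931 + 2 \sqrt{46} \left(-50\right) = -931 - 100 \sqrt{46}$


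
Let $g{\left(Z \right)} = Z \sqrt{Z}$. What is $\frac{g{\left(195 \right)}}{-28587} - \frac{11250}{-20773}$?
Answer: $\frac{11250}{20773} - \frac{5 \sqrt{195}}{733} \approx 0.44631$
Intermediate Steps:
$g{\left(Z \right)} = Z^{\frac{3}{2}}$
$\frac{g{\left(195 \right)}}{-28587} - \frac{11250}{-20773} = \frac{195^{\frac{3}{2}}}{-28587} - \frac{11250}{-20773} = 195 \sqrt{195} \left(- \frac{1}{28587}\right) - - \frac{11250}{20773} = - \frac{5 \sqrt{195}}{733} + \frac{11250}{20773} = \frac{11250}{20773} - \frac{5 \sqrt{195}}{733}$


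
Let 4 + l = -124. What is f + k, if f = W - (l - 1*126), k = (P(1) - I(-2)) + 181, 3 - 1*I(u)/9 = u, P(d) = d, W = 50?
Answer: 441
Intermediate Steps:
l = -128 (l = -4 - 124 = -128)
I(u) = 27 - 9*u
k = 137 (k = (1 - (27 - 9*(-2))) + 181 = (1 - (27 + 18)) + 181 = (1 - 1*45) + 181 = (1 - 45) + 181 = -44 + 181 = 137)
f = 304 (f = 50 - (-128 - 1*126) = 50 - (-128 - 126) = 50 - 1*(-254) = 50 + 254 = 304)
f + k = 304 + 137 = 441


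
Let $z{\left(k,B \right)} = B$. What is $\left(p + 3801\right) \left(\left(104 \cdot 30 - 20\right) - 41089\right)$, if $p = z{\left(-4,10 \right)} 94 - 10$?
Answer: $-179725959$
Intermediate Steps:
$p = 930$ ($p = 10 \cdot 94 - 10 = 940 - 10 = 930$)
$\left(p + 3801\right) \left(\left(104 \cdot 30 - 20\right) - 41089\right) = \left(930 + 3801\right) \left(\left(104 \cdot 30 - 20\right) - 41089\right) = 4731 \left(\left(3120 - 20\right) - 41089\right) = 4731 \left(3100 - 41089\right) = 4731 \left(-37989\right) = -179725959$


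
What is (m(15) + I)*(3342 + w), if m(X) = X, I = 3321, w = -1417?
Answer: 6421800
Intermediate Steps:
(m(15) + I)*(3342 + w) = (15 + 3321)*(3342 - 1417) = 3336*1925 = 6421800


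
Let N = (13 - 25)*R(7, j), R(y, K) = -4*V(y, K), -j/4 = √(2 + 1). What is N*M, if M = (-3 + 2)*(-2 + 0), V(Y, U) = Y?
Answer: 672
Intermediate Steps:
j = -4*√3 (j = -4*√(2 + 1) = -4*√3 ≈ -6.9282)
R(y, K) = -4*y
M = 2 (M = -1*(-2) = 2)
N = 336 (N = (13 - 25)*(-4*7) = -12*(-28) = 336)
N*M = 336*2 = 672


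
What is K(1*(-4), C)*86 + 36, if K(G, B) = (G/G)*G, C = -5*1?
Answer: -308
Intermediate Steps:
C = -5
K(G, B) = G (K(G, B) = 1*G = G)
K(1*(-4), C)*86 + 36 = (1*(-4))*86 + 36 = -4*86 + 36 = -344 + 36 = -308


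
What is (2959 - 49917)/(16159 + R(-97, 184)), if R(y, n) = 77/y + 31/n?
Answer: -838106384/288394671 ≈ -2.9061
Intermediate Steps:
R(y, n) = 31/n + 77/y
(2959 - 49917)/(16159 + R(-97, 184)) = (2959 - 49917)/(16159 + (31/184 + 77/(-97))) = -46958/(16159 + (31*(1/184) + 77*(-1/97))) = -46958/(16159 + (31/184 - 77/97)) = -46958/(16159 - 11161/17848) = -46958/288394671/17848 = -46958*17848/288394671 = -838106384/288394671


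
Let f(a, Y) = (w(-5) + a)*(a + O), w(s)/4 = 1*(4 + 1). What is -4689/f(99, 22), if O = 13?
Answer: -4689/13328 ≈ -0.35182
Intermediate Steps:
w(s) = 20 (w(s) = 4*(1*(4 + 1)) = 4*(1*5) = 4*5 = 20)
f(a, Y) = (13 + a)*(20 + a) (f(a, Y) = (20 + a)*(a + 13) = (20 + a)*(13 + a) = (13 + a)*(20 + a))
-4689/f(99, 22) = -4689/(260 + 99**2 + 33*99) = -4689/(260 + 9801 + 3267) = -4689/13328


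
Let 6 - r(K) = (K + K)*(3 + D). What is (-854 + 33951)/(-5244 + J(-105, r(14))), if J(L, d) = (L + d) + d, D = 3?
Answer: -33097/5673 ≈ -5.8341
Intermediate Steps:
r(K) = 6 - 12*K (r(K) = 6 - (K + K)*(3 + 3) = 6 - 2*K*6 = 6 - 12*K)
J(L, d) = L + 2*d
(-854 + 33951)/(-5244 + J(-105, r(14))) = (-854 + 33951)/(-5244 + (-105 + 2*(6 - 12*14))) = 33097/(-5244 + (-105 + 2*(6 - 168))) = 33097/(-5244 + (-105 + 2*(-162))) = 33097/(-5244 + (-105 - 324)) = 33097/(-5244 - 429) = 33097/(-5673) = 33097*(-1/5673) = -33097/5673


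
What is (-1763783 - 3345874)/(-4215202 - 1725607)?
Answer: 729951/848687 ≈ 0.86009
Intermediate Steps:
(-1763783 - 3345874)/(-4215202 - 1725607) = -5109657/(-5940809) = -5109657*(-1/5940809) = 729951/848687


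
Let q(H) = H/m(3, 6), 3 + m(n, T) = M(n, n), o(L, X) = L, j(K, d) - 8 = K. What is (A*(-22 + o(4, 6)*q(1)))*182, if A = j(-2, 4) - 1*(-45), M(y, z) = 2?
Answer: -241332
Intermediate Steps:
j(K, d) = 8 + K
m(n, T) = -1 (m(n, T) = -3 + 2 = -1)
q(H) = -H (q(H) = H/(-1) = H*(-1) = -H)
A = 51 (A = (8 - 2) - 1*(-45) = 6 + 45 = 51)
(A*(-22 + o(4, 6)*q(1)))*182 = (51*(-22 + 4*(-1*1)))*182 = (51*(-22 + 4*(-1)))*182 = (51*(-22 - 4))*182 = (51*(-26))*182 = -1326*182 = -241332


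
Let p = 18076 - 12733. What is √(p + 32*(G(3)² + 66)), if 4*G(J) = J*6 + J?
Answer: √8337 ≈ 91.307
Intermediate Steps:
G(J) = 7*J/4 (G(J) = (J*6 + J)/4 = (6*J + J)/4 = (7*J)/4 = 7*J/4)
p = 5343
√(p + 32*(G(3)² + 66)) = √(5343 + 32*(((7/4)*3)² + 66)) = √(5343 + 32*((21/4)² + 66)) = √(5343 + 32*(441/16 + 66)) = √(5343 + 32*(1497/16)) = √(5343 + 2994) = √8337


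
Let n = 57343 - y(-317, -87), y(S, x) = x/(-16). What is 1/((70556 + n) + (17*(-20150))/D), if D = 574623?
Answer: 9193968/1175843840231 ≈ 7.8190e-6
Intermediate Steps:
y(S, x) = -x/16 (y(S, x) = x*(-1/16) = -x/16)
n = 917401/16 (n = 57343 - (-1)*(-87)/16 = 57343 - 1*87/16 = 57343 - 87/16 = 917401/16 ≈ 57338.)
1/((70556 + n) + (17*(-20150))/D) = 1/((70556 + 917401/16) + (17*(-20150))/574623) = 1/(2046297/16 - 342550*1/574623) = 1/(2046297/16 - 342550/574623) = 1/(1175843840231/9193968) = 9193968/1175843840231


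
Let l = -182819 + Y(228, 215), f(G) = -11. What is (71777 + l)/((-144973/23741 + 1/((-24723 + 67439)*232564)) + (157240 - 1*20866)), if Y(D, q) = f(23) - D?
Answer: -26245393830568773104/32162085821645079405 ≈ -0.81604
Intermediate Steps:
Y(D, q) = -11 - D
l = -183058 (l = -182819 + (-11 - 1*228) = -182819 + (-11 - 228) = -182819 - 239 = -183058)
(71777 + l)/((-144973/23741 + 1/((-24723 + 67439)*232564)) + (157240 - 1*20866)) = (71777 - 183058)/((-144973/23741 + 1/((-24723 + 67439)*232564)) + (157240 - 1*20866)) = -111281/((-144973*1/23741 + (1/232564)/42716) + (157240 - 20866)) = -111281/((-144973/23741 + (1/42716)*(1/232564)) + 136374) = -111281/((-144973/23741 + 1/9934203824) + 136374) = -111281/(-1440191330953011/235847932985584 + 136374) = -111281/32162085821645079405/235847932985584 = -111281*235847932985584/32162085821645079405 = -26245393830568773104/32162085821645079405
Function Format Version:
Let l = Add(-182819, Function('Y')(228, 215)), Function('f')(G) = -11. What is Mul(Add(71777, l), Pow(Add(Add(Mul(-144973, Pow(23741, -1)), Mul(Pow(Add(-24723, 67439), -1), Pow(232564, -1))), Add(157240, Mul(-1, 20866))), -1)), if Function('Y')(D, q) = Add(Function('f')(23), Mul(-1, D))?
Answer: Rational(-26245393830568773104, 32162085821645079405) ≈ -0.81604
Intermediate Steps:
Function('Y')(D, q) = Add(-11, Mul(-1, D))
l = -183058 (l = Add(-182819, Add(-11, Mul(-1, 228))) = Add(-182819, Add(-11, -228)) = Add(-182819, -239) = -183058)
Mul(Add(71777, l), Pow(Add(Add(Mul(-144973, Pow(23741, -1)), Mul(Pow(Add(-24723, 67439), -1), Pow(232564, -1))), Add(157240, Mul(-1, 20866))), -1)) = Mul(Add(71777, -183058), Pow(Add(Add(Mul(-144973, Pow(23741, -1)), Mul(Pow(Add(-24723, 67439), -1), Pow(232564, -1))), Add(157240, Mul(-1, 20866))), -1)) = Mul(-111281, Pow(Add(Add(Mul(-144973, Rational(1, 23741)), Mul(Pow(42716, -1), Rational(1, 232564))), Add(157240, -20866)), -1)) = Mul(-111281, Pow(Add(Add(Rational(-144973, 23741), Mul(Rational(1, 42716), Rational(1, 232564))), 136374), -1)) = Mul(-111281, Pow(Add(Add(Rational(-144973, 23741), Rational(1, 9934203824)), 136374), -1)) = Mul(-111281, Pow(Add(Rational(-1440191330953011, 235847932985584), 136374), -1)) = Mul(-111281, Pow(Rational(32162085821645079405, 235847932985584), -1)) = Mul(-111281, Rational(235847932985584, 32162085821645079405)) = Rational(-26245393830568773104, 32162085821645079405)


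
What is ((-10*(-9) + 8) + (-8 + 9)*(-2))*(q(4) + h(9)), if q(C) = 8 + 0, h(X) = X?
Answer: 1632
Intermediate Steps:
q(C) = 8
((-10*(-9) + 8) + (-8 + 9)*(-2))*(q(4) + h(9)) = ((-10*(-9) + 8) + (-8 + 9)*(-2))*(8 + 9) = ((90 + 8) + 1*(-2))*17 = (98 - 2)*17 = 96*17 = 1632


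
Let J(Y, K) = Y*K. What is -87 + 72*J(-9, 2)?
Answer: -1383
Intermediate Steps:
J(Y, K) = K*Y
-87 + 72*J(-9, 2) = -87 + 72*(2*(-9)) = -87 + 72*(-18) = -87 - 1296 = -1383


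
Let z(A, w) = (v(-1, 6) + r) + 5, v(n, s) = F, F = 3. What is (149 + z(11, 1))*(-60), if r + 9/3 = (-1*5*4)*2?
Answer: -6840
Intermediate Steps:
v(n, s) = 3
r = -43 (r = -3 + (-1*5*4)*2 = -3 - 5*4*2 = -3 - 20*2 = -3 - 40 = -43)
z(A, w) = -35 (z(A, w) = (3 - 43) + 5 = -40 + 5 = -35)
(149 + z(11, 1))*(-60) = (149 - 35)*(-60) = 114*(-60) = -6840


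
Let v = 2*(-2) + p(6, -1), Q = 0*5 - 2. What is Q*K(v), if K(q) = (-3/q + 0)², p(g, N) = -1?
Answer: -18/25 ≈ -0.72000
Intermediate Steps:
Q = -2 (Q = 0 - 2 = -2)
v = -5 (v = 2*(-2) - 1 = -4 - 1 = -5)
K(q) = 9/q² (K(q) = (-3/q)² = 9/q²)
Q*K(v) = -18/(-5)² = -18/25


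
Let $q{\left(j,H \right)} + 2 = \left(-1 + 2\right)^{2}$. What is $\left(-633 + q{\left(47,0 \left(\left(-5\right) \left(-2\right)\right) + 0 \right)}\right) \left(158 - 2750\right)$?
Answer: $1643328$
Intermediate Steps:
$q{\left(j,H \right)} = -1$ ($q{\left(j,H \right)} = -2 + \left(-1 + 2\right)^{2} = -2 + 1^{2} = -2 + 1 = -1$)
$\left(-633 + q{\left(47,0 \left(\left(-5\right) \left(-2\right)\right) + 0 \right)}\right) \left(158 - 2750\right) = \left(-633 - 1\right) \left(158 - 2750\right) = \left(-634\right) \left(-2592\right) = 1643328$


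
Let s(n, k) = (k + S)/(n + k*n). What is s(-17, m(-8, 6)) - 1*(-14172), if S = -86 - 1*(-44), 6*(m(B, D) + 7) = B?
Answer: 5300177/374 ≈ 14172.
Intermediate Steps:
m(B, D) = -7 + B/6
S = -42 (S = -86 + 44 = -42)
s(n, k) = (-42 + k)/(n + k*n) (s(n, k) = (k - 42)/(n + k*n) = (-42 + k)/(n + k*n))
s(-17, m(-8, 6)) - 1*(-14172) = (-42 + (-7 + (⅙)*(-8)))/((-17)*(1 + (-7 + (⅙)*(-8)))) - 1*(-14172) = -(-42 + (-7 - 4/3))/(17*(1 + (-7 - 4/3))) + 14172 = -(-42 - 25/3)/(17*(1 - 25/3)) + 14172 = -1/17*(-151/3)/(-22/3) + 14172 = -1/17*(-3/22)*(-151/3) + 14172 = -151/374 + 14172 = 5300177/374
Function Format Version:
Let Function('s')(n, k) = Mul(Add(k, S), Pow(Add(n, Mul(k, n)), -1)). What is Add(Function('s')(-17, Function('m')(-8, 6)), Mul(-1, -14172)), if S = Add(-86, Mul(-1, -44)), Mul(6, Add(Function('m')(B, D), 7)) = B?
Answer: Rational(5300177, 374) ≈ 14172.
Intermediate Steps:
Function('m')(B, D) = Add(-7, Mul(Rational(1, 6), B))
S = -42 (S = Add(-86, 44) = -42)
Function('s')(n, k) = Mul(Pow(Add(n, Mul(k, n)), -1), Add(-42, k)) (Function('s')(n, k) = Mul(Add(k, -42), Pow(Add(n, Mul(k, n)), -1)) = Mul(Add(-42, k), Pow(Add(n, Mul(k, n)), -1)) = Mul(Pow(Add(n, Mul(k, n)), -1), Add(-42, k)))
Add(Function('s')(-17, Function('m')(-8, 6)), Mul(-1, -14172)) = Add(Mul(Pow(-17, -1), Pow(Add(1, Add(-7, Mul(Rational(1, 6), -8))), -1), Add(-42, Add(-7, Mul(Rational(1, 6), -8)))), Mul(-1, -14172)) = Add(Mul(Rational(-1, 17), Pow(Add(1, Add(-7, Rational(-4, 3))), -1), Add(-42, Add(-7, Rational(-4, 3)))), 14172) = Add(Mul(Rational(-1, 17), Pow(Add(1, Rational(-25, 3)), -1), Add(-42, Rational(-25, 3))), 14172) = Add(Mul(Rational(-1, 17), Pow(Rational(-22, 3), -1), Rational(-151, 3)), 14172) = Add(Mul(Rational(-1, 17), Rational(-3, 22), Rational(-151, 3)), 14172) = Add(Rational(-151, 374), 14172) = Rational(5300177, 374)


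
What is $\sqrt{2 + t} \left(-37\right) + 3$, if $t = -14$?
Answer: $3 - 74 i \sqrt{3} \approx 3.0 - 128.17 i$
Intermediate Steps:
$\sqrt{2 + t} \left(-37\right) + 3 = \sqrt{2 - 14} \left(-37\right) + 3 = \sqrt{-12} \left(-37\right) + 3 = 2 i \sqrt{3} \left(-37\right) + 3 = - 74 i \sqrt{3} + 3 = 3 - 74 i \sqrt{3}$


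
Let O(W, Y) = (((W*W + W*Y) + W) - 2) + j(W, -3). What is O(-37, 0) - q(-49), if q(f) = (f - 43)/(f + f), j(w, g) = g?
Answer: 64977/49 ≈ 1326.1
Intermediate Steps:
q(f) = (-43 + f)/(2*f) (q(f) = (-43 + f)/((2*f)) = (-43 + f)*(1/(2*f)) = (-43 + f)/(2*f))
O(W, Y) = -5 + W + W² + W*Y (O(W, Y) = (((W*W + W*Y) + W) - 2) - 3 = (((W² + W*Y) + W) - 2) - 3 = ((W + W² + W*Y) - 2) - 3 = (-2 + W + W² + W*Y) - 3 = -5 + W + W² + W*Y)
O(-37, 0) - q(-49) = (-5 - 37 + (-37)² - 37*0) - (-43 - 49)/(2*(-49)) = (-5 - 37 + 1369 + 0) - (-1)*(-92)/(2*49) = 1327 - 1*46/49 = 1327 - 46/49 = 64977/49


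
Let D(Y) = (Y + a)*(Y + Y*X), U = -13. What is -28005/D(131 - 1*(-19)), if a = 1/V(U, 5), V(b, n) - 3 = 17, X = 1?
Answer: -1867/3001 ≈ -0.62213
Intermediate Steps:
V(b, n) = 20 (V(b, n) = 3 + 17 = 20)
a = 1/20 ≈ 0.050000
D(Y) = 2*Y*(1/20 + Y) (D(Y) = (Y + 1/20)*(Y + Y*1) = (1/20 + Y)*(Y + Y) = (1/20 + Y)*(2*Y) = 2*Y*(1/20 + Y))
-28005/D(131 - 1*(-19)) = -28005*10/((1 + 20*(131 - 1*(-19)))*(131 - 1*(-19))) = -28005*10/((1 + 20*(131 + 19))*(131 + 19)) = -28005*1/(15*(1 + 20*150)) = -28005*1/(15*(1 + 3000)) = -28005/((⅒)*150*3001) = -28005/45015 = -28005*1/45015 = -1867/3001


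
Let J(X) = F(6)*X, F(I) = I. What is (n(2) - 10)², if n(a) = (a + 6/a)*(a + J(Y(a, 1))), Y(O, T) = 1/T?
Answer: 900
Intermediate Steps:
J(X) = 6*X
n(a) = (6 + a)*(a + 6/a) (n(a) = (a + 6/a)*(a + 6/1) = (a + 6/a)*(a + 6*1) = (a + 6/a)*(a + 6) = (a + 6/a)*(6 + a) = (6 + a)*(a + 6/a))
(n(2) - 10)² = ((6 + 2² + 6*2 + 36/2) - 10)² = ((6 + 4 + 12 + 36*(½)) - 10)² = ((6 + 4 + 12 + 18) - 10)² = (40 - 10)² = 30² = 900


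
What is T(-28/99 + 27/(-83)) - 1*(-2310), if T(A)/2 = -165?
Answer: 1980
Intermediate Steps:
T(A) = -330 (T(A) = 2*(-165) = -330)
T(-28/99 + 27/(-83)) - 1*(-2310) = -330 - 1*(-2310) = -330 + 2310 = 1980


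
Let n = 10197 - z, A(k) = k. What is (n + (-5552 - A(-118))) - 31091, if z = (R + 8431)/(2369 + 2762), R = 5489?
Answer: -135102888/5131 ≈ -26331.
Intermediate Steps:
z = 13920/5131 (z = (5489 + 8431)/(2369 + 2762) = 13920/5131 ≈ 2.7129)
n = 52306887/5131 (n = 10197 - 1*13920/5131 = 10197 - 13920/5131 = 52306887/5131 ≈ 10194.)
(n + (-5552 - A(-118))) - 31091 = (52306887/5131 + (-5552 - 1*(-118))) - 31091 = (52306887/5131 + (-5552 + 118)) - 31091 = (52306887/5131 - 5434) - 31091 = 24425033/5131 - 31091 = -135102888/5131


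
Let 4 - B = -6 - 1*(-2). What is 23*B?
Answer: 184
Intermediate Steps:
B = 8 (B = 4 - (-6 - 1*(-2)) = 4 - (-6 + 2) = 4 - 1*(-4) = 4 + 4 = 8)
23*B = 23*8 = 184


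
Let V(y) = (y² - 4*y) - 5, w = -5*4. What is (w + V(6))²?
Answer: 169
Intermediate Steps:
w = -20
V(y) = -5 + y² - 4*y
(w + V(6))² = (-20 + (-5 + 6² - 4*6))² = (-20 + (-5 + 36 - 24))² = (-20 + 7)² = (-13)² = 169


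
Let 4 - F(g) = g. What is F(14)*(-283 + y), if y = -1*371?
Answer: 6540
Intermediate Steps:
F(g) = 4 - g
y = -371
F(14)*(-283 + y) = (4 - 1*14)*(-283 - 371) = (4 - 14)*(-654) = -10*(-654) = 6540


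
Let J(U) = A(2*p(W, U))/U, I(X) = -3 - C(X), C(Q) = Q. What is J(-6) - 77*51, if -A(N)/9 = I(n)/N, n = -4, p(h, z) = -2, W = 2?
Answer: -31419/8 ≈ -3927.4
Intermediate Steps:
I(X) = -3 - X
A(N) = -9/N (A(N) = -9*(-3 - 1*(-4))/N = -9*(-3 + 4)/N = -9/N)
J(U) = 9/(4*U) (J(U) = (-9/(2*(-2)))/U = (-9/(-4))/U = (-9*(-¼))/U = 9/(4*U))
J(-6) - 77*51 = (9/4)/(-6) - 77*51 = (9/4)*(-⅙) - 3927 = -3/8 - 3927 = -31419/8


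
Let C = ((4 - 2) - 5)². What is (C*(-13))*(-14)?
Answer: 1638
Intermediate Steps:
C = 9 (C = (2 - 5)² = (-3)² = 9)
(C*(-13))*(-14) = (9*(-13))*(-14) = -117*(-14) = 1638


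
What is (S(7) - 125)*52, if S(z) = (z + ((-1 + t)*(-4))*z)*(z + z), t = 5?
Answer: -82940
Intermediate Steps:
S(z) = -30*z**2 (S(z) = (z + ((-1 + 5)*(-4))*z)*(z + z) = (z + (4*(-4))*z)*(2*z) = (z - 16*z)*(2*z) = (-15*z)*(2*z) = -30*z**2)
(S(7) - 125)*52 = (-30*7**2 - 125)*52 = (-30*49 - 125)*52 = (-1470 - 125)*52 = -1595*52 = -82940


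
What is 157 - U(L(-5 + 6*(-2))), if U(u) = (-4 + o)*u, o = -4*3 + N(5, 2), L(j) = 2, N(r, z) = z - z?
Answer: 189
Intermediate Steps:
N(r, z) = 0
o = -12 (o = -4*3 + 0 = -12 + 0 = -12)
U(u) = -16*u (U(u) = (-4 - 12)*u = -16*u)
157 - U(L(-5 + 6*(-2))) = 157 - (-16)*2 = 157 - 1*(-32) = 157 + 32 = 189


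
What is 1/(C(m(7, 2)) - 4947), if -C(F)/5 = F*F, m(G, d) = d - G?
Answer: -1/5072 ≈ -0.00019716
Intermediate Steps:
C(F) = -5*F**2 (C(F) = -5*F*F = -5*F**2)
1/(C(m(7, 2)) - 4947) = 1/(-5*(2 - 1*7)**2 - 4947) = 1/(-5*(2 - 7)**2 - 4947) = 1/(-5*(-5)**2 - 4947) = 1/(-5*25 - 4947) = 1/(-125 - 4947) = 1/(-5072) = -1/5072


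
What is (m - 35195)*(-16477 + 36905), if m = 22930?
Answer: -250549420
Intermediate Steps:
(m - 35195)*(-16477 + 36905) = (22930 - 35195)*(-16477 + 36905) = -12265*20428 = -250549420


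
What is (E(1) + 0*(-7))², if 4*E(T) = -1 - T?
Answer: ¼ ≈ 0.25000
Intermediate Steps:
E(T) = -¼ - T/4 (E(T) = (-1 - T)/4 = -¼ - T/4)
(E(1) + 0*(-7))² = ((-¼ - ¼*1) + 0*(-7))² = ((-¼ - ¼) + 0)² = (-½ + 0)² = (-½)² = ¼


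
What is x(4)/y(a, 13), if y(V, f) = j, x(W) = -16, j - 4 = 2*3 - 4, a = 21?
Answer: -8/3 ≈ -2.6667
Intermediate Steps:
j = 6 (j = 4 + (2*3 - 4) = 4 + (6 - 4) = 4 + 2 = 6)
y(V, f) = 6
x(4)/y(a, 13) = -16/6 = -16*⅙ = -8/3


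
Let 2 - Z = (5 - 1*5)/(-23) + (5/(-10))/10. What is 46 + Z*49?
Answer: 2929/20 ≈ 146.45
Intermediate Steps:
Z = 41/20 (Z = 2 - ((5 - 1*5)/(-23) + (5/(-10))/10) = 2 - ((5 - 5)*(-1/23) + (5*(-⅒))*(⅒)) = 2 - (0*(-1/23) - ½*⅒) = 2 - (0 - 1/20) = 2 - 1*(-1/20) = 2 + 1/20 = 41/20 ≈ 2.0500)
46 + Z*49 = 46 + (41/20)*49 = 46 + 2009/20 = 2929/20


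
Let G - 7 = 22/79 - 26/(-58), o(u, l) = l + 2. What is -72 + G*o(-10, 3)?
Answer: -76442/2291 ≈ -33.366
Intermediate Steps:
o(u, l) = 2 + l
G = 17702/2291 (G = 7 + (22/79 - 26/(-58)) = 7 + (22*(1/79) - 26*(-1/58)) = 7 + (22/79 + 13/29) = 7 + 1665/2291 = 17702/2291 ≈ 7.7268)
-72 + G*o(-10, 3) = -72 + 17702*(2 + 3)/2291 = -72 + (17702/2291)*5 = -72 + 88510/2291 = -76442/2291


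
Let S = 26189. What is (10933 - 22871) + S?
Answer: 14251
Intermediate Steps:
(10933 - 22871) + S = (10933 - 22871) + 26189 = -11938 + 26189 = 14251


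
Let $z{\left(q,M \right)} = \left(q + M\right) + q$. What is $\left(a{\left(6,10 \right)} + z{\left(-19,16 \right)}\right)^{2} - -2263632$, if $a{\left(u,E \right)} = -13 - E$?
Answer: $2265657$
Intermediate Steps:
$z{\left(q,M \right)} = M + 2 q$ ($z{\left(q,M \right)} = \left(M + q\right) + q = M + 2 q$)
$\left(a{\left(6,10 \right)} + z{\left(-19,16 \right)}\right)^{2} - -2263632 = \left(\left(-13 - 10\right) + \left(16 + 2 \left(-19\right)\right)\right)^{2} - -2263632 = \left(\left(-13 - 10\right) + \left(16 - 38\right)\right)^{2} + 2263632 = \left(-23 - 22\right)^{2} + 2263632 = \left(-45\right)^{2} + 2263632 = 2025 + 2263632 = 2265657$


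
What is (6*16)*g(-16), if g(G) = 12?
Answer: 1152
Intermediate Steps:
(6*16)*g(-16) = (6*16)*12 = 96*12 = 1152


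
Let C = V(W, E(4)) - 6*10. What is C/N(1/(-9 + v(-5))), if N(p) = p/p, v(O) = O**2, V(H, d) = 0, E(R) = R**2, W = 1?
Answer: -60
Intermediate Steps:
N(p) = 1
C = -60 (C = 0 - 6*10 = 0 - 60 = -60)
C/N(1/(-9 + v(-5))) = -60/1 = -60*1 = -60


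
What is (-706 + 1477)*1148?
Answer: 885108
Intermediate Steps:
(-706 + 1477)*1148 = 771*1148 = 885108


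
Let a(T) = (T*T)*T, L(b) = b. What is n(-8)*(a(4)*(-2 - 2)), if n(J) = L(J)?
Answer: 2048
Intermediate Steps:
a(T) = T³ (a(T) = T²*T = T³)
n(J) = J
n(-8)*(a(4)*(-2 - 2)) = -8*4³*(-2 - 2) = -512*(-4) = -8*(-256) = 2048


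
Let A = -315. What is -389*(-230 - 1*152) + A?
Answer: 148283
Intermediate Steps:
-389*(-230 - 1*152) + A = -389*(-230 - 1*152) - 315 = -389*(-230 - 152) - 315 = -389*(-382) - 315 = 148598 - 315 = 148283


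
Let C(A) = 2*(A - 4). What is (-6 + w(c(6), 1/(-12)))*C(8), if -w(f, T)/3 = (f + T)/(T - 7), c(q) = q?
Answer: -2376/85 ≈ -27.953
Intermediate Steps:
C(A) = -8 + 2*A (C(A) = 2*(-4 + A) = -8 + 2*A)
w(f, T) = -3*(T + f)/(-7 + T) (w(f, T) = -3*(f + T)/(T - 7) = -3*(T + f)/(-7 + T))
(-6 + w(c(6), 1/(-12)))*C(8) = (-6 + 3*(-1/(-12) - 1*6)/(-7 + 1/(-12)))*(-8 + 2*8) = (-6 + 3*(-1*(-1/12) - 6)/(-7 - 1/12))*(-8 + 16) = (-6 + 3*(1/12 - 6)/(-85/12))*8 = (-6 + 3*(-12/85)*(-71/12))*8 = (-6 + 213/85)*8 = -297/85*8 = -2376/85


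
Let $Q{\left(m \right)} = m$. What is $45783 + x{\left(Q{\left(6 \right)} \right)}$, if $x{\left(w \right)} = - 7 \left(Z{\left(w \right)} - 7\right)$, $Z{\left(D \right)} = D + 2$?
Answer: $45776$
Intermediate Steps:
$Z{\left(D \right)} = 2 + D$
$x{\left(w \right)} = 35 - 7 w$ ($x{\left(w \right)} = - 7 \left(\left(2 + w\right) - 7\right) = - 7 \left(-5 + w\right) = 35 - 7 w$)
$45783 + x{\left(Q{\left(6 \right)} \right)} = 45783 + \left(35 - 42\right) = 45783 - 7 = 45776$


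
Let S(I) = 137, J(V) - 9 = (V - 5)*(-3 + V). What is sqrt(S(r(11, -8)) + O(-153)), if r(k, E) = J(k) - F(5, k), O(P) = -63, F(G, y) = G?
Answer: sqrt(74) ≈ 8.6023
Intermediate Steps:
J(V) = 9 + (-5 + V)*(-3 + V) (J(V) = 9 + (V - 5)*(-3 + V) = 9 + (-5 + V)*(-3 + V))
r(k, E) = 19 + k**2 - 8*k (r(k, E) = (24 + k**2 - 8*k) - 1*5 = (24 + k**2 - 8*k) - 5 = 19 + k**2 - 8*k)
sqrt(S(r(11, -8)) + O(-153)) = sqrt(137 - 63) = sqrt(74)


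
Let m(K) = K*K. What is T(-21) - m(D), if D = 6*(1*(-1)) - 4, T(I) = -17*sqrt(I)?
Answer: -100 - 17*I*sqrt(21) ≈ -100.0 - 77.904*I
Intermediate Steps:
D = -10 (D = 6*(-1) - 4 = -6 - 4 = -10)
m(K) = K**2
T(-21) - m(D) = -17*I*sqrt(21) - 1*(-10)**2 = -17*I*sqrt(21) - 1*100 = -17*I*sqrt(21) - 100 = -100 - 17*I*sqrt(21)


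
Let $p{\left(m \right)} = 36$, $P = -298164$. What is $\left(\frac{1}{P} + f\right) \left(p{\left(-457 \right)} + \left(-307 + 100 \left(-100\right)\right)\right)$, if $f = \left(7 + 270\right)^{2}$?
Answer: $- \frac{234978146275405}{298164} \approx -7.8808 \cdot 10^{8}$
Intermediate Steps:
$f = 76729$ ($f = 277^{2} = 76729$)
$\left(\frac{1}{P} + f\right) \left(p{\left(-457 \right)} + \left(-307 + 100 \left(-100\right)\right)\right) = \left(\frac{1}{-298164} + 76729\right) \left(36 + \left(-307 + 100 \left(-100\right)\right)\right) = \left(- \frac{1}{298164} + 76729\right) \left(36 - 10307\right) = \frac{22877825555 \left(36 - 10307\right)}{298164} = \frac{22877825555}{298164} \left(-10271\right) = - \frac{234978146275405}{298164}$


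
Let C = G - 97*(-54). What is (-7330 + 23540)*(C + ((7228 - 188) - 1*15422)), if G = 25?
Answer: -50558990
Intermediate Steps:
C = 5263 (C = 25 - 97*(-54) = 25 + 5238 = 5263)
(-7330 + 23540)*(C + ((7228 - 188) - 1*15422)) = (-7330 + 23540)*(5263 + ((7228 - 188) - 1*15422)) = 16210*(5263 + (7040 - 15422)) = 16210*(5263 - 8382) = 16210*(-3119) = -50558990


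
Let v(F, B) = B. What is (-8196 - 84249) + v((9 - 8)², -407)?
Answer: -92852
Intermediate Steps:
(-8196 - 84249) + v((9 - 8)², -407) = (-8196 - 84249) - 407 = -92445 - 407 = -92852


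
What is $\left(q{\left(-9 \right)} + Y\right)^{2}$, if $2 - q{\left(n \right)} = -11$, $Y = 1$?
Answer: $196$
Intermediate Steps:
$q{\left(n \right)} = 13$ ($q{\left(n \right)} = 2 - -11 = 2 + 11 = 13$)
$\left(q{\left(-9 \right)} + Y\right)^{2} = \left(13 + 1\right)^{2} = 14^{2} = 196$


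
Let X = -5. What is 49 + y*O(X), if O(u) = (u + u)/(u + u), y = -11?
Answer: 38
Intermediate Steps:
O(u) = 1 (O(u) = (2*u)/((2*u)) = (2*u)*(1/(2*u)) = 1)
49 + y*O(X) = 49 - 11*1 = 49 - 11 = 38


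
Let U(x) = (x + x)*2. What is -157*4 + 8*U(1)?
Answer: -596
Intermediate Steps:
U(x) = 4*x (U(x) = (2*x)*2 = 4*x)
-157*4 + 8*U(1) = -157*4 + 8*(4*1) = -628 + 8*4 = -628 + 32 = -596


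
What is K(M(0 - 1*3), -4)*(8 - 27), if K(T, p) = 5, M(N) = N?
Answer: -95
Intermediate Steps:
K(M(0 - 1*3), -4)*(8 - 27) = 5*(8 - 27) = 5*(-19) = -95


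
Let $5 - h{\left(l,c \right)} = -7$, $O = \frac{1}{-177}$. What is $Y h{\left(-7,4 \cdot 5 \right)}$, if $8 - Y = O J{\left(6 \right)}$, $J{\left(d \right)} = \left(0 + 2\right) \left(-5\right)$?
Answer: $\frac{5624}{59} \approx 95.322$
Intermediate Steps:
$O = - \frac{1}{177} \approx -0.0056497$
$h{\left(l,c \right)} = 12$ ($h{\left(l,c \right)} = 5 - -7 = 5 + 7 = 12$)
$J{\left(d \right)} = -10$ ($J{\left(d \right)} = 2 \left(-5\right) = -10$)
$Y = \frac{1406}{177}$ ($Y = 8 - \left(- \frac{1}{177}\right) \left(-10\right) = 8 - \frac{10}{177} = \frac{1406}{177} \approx 7.9435$)
$Y h{\left(-7,4 \cdot 5 \right)} = \frac{1406}{177} \cdot 12 = \frac{5624}{59}$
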